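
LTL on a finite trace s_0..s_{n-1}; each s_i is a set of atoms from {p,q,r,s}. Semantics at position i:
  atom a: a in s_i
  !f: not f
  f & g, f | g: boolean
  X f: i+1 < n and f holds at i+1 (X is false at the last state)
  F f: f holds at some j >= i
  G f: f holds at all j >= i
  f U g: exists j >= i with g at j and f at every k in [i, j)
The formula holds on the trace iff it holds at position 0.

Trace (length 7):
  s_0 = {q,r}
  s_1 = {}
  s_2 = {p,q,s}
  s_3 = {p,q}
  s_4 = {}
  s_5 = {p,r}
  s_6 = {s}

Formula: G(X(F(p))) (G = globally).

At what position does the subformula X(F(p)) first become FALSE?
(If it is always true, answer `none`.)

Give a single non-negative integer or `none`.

Answer: 5

Derivation:
s_0={q,r}: X(F(p))=True F(p)=True p=False
s_1={}: X(F(p))=True F(p)=True p=False
s_2={p,q,s}: X(F(p))=True F(p)=True p=True
s_3={p,q}: X(F(p))=True F(p)=True p=True
s_4={}: X(F(p))=True F(p)=True p=False
s_5={p,r}: X(F(p))=False F(p)=True p=True
s_6={s}: X(F(p))=False F(p)=False p=False
G(X(F(p))) holds globally = False
First violation at position 5.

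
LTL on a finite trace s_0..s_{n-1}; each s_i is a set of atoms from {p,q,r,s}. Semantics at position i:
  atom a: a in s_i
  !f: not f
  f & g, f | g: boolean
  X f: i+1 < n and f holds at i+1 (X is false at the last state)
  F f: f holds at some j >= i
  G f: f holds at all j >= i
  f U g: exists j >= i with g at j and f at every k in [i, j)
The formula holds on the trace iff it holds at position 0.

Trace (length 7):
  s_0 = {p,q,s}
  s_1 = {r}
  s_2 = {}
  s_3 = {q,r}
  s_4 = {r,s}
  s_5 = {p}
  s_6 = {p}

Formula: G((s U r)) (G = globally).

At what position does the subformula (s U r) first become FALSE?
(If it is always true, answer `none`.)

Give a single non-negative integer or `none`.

s_0={p,q,s}: (s U r)=True s=True r=False
s_1={r}: (s U r)=True s=False r=True
s_2={}: (s U r)=False s=False r=False
s_3={q,r}: (s U r)=True s=False r=True
s_4={r,s}: (s U r)=True s=True r=True
s_5={p}: (s U r)=False s=False r=False
s_6={p}: (s U r)=False s=False r=False
G((s U r)) holds globally = False
First violation at position 2.

Answer: 2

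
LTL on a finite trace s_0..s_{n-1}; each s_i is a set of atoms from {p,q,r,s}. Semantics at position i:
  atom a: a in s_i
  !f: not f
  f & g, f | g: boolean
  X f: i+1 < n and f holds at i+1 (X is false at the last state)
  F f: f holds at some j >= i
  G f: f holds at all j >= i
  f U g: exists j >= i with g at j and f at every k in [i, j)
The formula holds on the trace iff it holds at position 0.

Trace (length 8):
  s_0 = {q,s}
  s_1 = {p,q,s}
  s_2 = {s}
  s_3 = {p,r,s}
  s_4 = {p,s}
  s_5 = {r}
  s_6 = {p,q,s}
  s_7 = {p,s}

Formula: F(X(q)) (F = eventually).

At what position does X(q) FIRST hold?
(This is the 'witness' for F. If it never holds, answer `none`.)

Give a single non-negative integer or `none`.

s_0={q,s}: X(q)=True q=True
s_1={p,q,s}: X(q)=False q=True
s_2={s}: X(q)=False q=False
s_3={p,r,s}: X(q)=False q=False
s_4={p,s}: X(q)=False q=False
s_5={r}: X(q)=True q=False
s_6={p,q,s}: X(q)=False q=True
s_7={p,s}: X(q)=False q=False
F(X(q)) holds; first witness at position 0.

Answer: 0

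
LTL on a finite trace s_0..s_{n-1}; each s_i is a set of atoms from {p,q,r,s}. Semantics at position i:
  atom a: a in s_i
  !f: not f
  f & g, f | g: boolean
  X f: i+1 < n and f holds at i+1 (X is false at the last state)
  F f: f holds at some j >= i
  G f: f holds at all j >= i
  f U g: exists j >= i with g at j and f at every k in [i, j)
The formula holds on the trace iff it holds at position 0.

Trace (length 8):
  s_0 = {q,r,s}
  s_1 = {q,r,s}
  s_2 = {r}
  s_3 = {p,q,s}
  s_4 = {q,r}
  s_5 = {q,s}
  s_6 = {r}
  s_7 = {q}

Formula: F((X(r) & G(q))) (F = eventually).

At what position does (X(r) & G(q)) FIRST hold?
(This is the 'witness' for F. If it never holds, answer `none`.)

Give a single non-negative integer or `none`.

Answer: none

Derivation:
s_0={q,r,s}: (X(r) & G(q))=False X(r)=True r=True G(q)=False q=True
s_1={q,r,s}: (X(r) & G(q))=False X(r)=True r=True G(q)=False q=True
s_2={r}: (X(r) & G(q))=False X(r)=False r=True G(q)=False q=False
s_3={p,q,s}: (X(r) & G(q))=False X(r)=True r=False G(q)=False q=True
s_4={q,r}: (X(r) & G(q))=False X(r)=False r=True G(q)=False q=True
s_5={q,s}: (X(r) & G(q))=False X(r)=True r=False G(q)=False q=True
s_6={r}: (X(r) & G(q))=False X(r)=False r=True G(q)=False q=False
s_7={q}: (X(r) & G(q))=False X(r)=False r=False G(q)=True q=True
F((X(r) & G(q))) does not hold (no witness exists).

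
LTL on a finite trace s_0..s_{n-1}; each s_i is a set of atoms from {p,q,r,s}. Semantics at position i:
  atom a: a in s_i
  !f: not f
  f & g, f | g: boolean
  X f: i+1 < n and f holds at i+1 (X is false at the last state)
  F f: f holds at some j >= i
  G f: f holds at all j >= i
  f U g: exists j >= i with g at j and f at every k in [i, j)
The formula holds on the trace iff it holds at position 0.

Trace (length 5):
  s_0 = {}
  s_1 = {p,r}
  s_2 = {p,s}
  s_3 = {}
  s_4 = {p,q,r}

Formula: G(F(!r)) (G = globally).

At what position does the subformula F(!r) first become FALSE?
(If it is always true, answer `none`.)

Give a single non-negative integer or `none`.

Answer: 4

Derivation:
s_0={}: F(!r)=True !r=True r=False
s_1={p,r}: F(!r)=True !r=False r=True
s_2={p,s}: F(!r)=True !r=True r=False
s_3={}: F(!r)=True !r=True r=False
s_4={p,q,r}: F(!r)=False !r=False r=True
G(F(!r)) holds globally = False
First violation at position 4.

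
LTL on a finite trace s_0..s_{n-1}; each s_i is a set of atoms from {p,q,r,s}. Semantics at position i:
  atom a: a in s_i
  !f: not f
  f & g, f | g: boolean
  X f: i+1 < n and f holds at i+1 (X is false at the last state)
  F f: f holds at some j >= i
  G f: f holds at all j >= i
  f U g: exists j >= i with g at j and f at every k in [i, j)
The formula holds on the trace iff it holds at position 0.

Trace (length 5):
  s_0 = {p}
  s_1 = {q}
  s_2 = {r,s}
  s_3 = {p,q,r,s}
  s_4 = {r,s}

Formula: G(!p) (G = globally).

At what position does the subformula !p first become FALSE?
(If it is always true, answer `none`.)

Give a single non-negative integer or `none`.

Answer: 0

Derivation:
s_0={p}: !p=False p=True
s_1={q}: !p=True p=False
s_2={r,s}: !p=True p=False
s_3={p,q,r,s}: !p=False p=True
s_4={r,s}: !p=True p=False
G(!p) holds globally = False
First violation at position 0.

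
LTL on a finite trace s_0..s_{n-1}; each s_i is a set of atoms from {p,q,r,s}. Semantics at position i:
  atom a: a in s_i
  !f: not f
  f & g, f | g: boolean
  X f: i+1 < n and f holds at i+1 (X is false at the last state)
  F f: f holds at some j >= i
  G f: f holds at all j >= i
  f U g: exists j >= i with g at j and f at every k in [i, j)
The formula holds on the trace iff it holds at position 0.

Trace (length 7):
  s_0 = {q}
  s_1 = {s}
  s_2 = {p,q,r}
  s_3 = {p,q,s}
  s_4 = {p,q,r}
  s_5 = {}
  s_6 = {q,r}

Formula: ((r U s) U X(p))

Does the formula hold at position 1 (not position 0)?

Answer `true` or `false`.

Answer: true

Derivation:
s_0={q}: ((r U s) U X(p))=False (r U s)=False r=False s=False X(p)=False p=False
s_1={s}: ((r U s) U X(p))=True (r U s)=True r=False s=True X(p)=True p=False
s_2={p,q,r}: ((r U s) U X(p))=True (r U s)=True r=True s=False X(p)=True p=True
s_3={p,q,s}: ((r U s) U X(p))=True (r U s)=True r=False s=True X(p)=True p=True
s_4={p,q,r}: ((r U s) U X(p))=False (r U s)=False r=True s=False X(p)=False p=True
s_5={}: ((r U s) U X(p))=False (r U s)=False r=False s=False X(p)=False p=False
s_6={q,r}: ((r U s) U X(p))=False (r U s)=False r=True s=False X(p)=False p=False
Evaluating at position 1: result = True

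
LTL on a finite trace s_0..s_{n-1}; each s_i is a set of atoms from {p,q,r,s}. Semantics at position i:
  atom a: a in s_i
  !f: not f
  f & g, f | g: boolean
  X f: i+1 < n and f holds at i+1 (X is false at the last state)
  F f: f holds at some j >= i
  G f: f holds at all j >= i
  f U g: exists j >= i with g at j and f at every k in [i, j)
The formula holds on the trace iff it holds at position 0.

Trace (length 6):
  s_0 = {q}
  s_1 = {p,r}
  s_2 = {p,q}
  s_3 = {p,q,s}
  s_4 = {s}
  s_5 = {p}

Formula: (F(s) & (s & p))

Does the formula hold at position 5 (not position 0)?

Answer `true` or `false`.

Answer: false

Derivation:
s_0={q}: (F(s) & (s & p))=False F(s)=True s=False (s & p)=False p=False
s_1={p,r}: (F(s) & (s & p))=False F(s)=True s=False (s & p)=False p=True
s_2={p,q}: (F(s) & (s & p))=False F(s)=True s=False (s & p)=False p=True
s_3={p,q,s}: (F(s) & (s & p))=True F(s)=True s=True (s & p)=True p=True
s_4={s}: (F(s) & (s & p))=False F(s)=True s=True (s & p)=False p=False
s_5={p}: (F(s) & (s & p))=False F(s)=False s=False (s & p)=False p=True
Evaluating at position 5: result = False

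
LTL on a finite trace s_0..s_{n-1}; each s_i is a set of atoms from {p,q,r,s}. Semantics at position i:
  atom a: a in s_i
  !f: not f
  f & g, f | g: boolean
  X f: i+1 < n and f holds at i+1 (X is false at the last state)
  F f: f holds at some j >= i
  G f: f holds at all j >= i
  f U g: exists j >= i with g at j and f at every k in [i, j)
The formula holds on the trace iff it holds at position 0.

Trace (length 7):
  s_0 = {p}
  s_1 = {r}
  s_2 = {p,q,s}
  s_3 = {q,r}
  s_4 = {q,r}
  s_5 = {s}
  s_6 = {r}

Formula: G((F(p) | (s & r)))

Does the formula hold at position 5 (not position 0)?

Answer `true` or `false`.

s_0={p}: G((F(p) | (s & r)))=False (F(p) | (s & r))=True F(p)=True p=True (s & r)=False s=False r=False
s_1={r}: G((F(p) | (s & r)))=False (F(p) | (s & r))=True F(p)=True p=False (s & r)=False s=False r=True
s_2={p,q,s}: G((F(p) | (s & r)))=False (F(p) | (s & r))=True F(p)=True p=True (s & r)=False s=True r=False
s_3={q,r}: G((F(p) | (s & r)))=False (F(p) | (s & r))=False F(p)=False p=False (s & r)=False s=False r=True
s_4={q,r}: G((F(p) | (s & r)))=False (F(p) | (s & r))=False F(p)=False p=False (s & r)=False s=False r=True
s_5={s}: G((F(p) | (s & r)))=False (F(p) | (s & r))=False F(p)=False p=False (s & r)=False s=True r=False
s_6={r}: G((F(p) | (s & r)))=False (F(p) | (s & r))=False F(p)=False p=False (s & r)=False s=False r=True
Evaluating at position 5: result = False

Answer: false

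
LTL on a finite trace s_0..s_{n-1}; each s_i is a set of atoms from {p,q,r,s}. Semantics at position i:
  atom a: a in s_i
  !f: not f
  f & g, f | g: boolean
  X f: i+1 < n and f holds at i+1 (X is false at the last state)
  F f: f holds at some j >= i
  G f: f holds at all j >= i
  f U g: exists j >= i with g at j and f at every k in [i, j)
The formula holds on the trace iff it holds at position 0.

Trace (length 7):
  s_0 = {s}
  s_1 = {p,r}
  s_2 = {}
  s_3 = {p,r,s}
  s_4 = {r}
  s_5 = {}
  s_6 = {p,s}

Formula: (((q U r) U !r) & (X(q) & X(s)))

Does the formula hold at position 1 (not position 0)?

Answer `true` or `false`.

s_0={s}: (((q U r) U !r) & (X(q) & X(s)))=False ((q U r) U !r)=True (q U r)=False q=False r=False !r=True (X(q) & X(s))=False X(q)=False X(s)=False s=True
s_1={p,r}: (((q U r) U !r) & (X(q) & X(s)))=False ((q U r) U !r)=True (q U r)=True q=False r=True !r=False (X(q) & X(s))=False X(q)=False X(s)=False s=False
s_2={}: (((q U r) U !r) & (X(q) & X(s)))=False ((q U r) U !r)=True (q U r)=False q=False r=False !r=True (X(q) & X(s))=False X(q)=False X(s)=True s=False
s_3={p,r,s}: (((q U r) U !r) & (X(q) & X(s)))=False ((q U r) U !r)=True (q U r)=True q=False r=True !r=False (X(q) & X(s))=False X(q)=False X(s)=False s=True
s_4={r}: (((q U r) U !r) & (X(q) & X(s)))=False ((q U r) U !r)=True (q U r)=True q=False r=True !r=False (X(q) & X(s))=False X(q)=False X(s)=False s=False
s_5={}: (((q U r) U !r) & (X(q) & X(s)))=False ((q U r) U !r)=True (q U r)=False q=False r=False !r=True (X(q) & X(s))=False X(q)=False X(s)=True s=False
s_6={p,s}: (((q U r) U !r) & (X(q) & X(s)))=False ((q U r) U !r)=True (q U r)=False q=False r=False !r=True (X(q) & X(s))=False X(q)=False X(s)=False s=True
Evaluating at position 1: result = False

Answer: false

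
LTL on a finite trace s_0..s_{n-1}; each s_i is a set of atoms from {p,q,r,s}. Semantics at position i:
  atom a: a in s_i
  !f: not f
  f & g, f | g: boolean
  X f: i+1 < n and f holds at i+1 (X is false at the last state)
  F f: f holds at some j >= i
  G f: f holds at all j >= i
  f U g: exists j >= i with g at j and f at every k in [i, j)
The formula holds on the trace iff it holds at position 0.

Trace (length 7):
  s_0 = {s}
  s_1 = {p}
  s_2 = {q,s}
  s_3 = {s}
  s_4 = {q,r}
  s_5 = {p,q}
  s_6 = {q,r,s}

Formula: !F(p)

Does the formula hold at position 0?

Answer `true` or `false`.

s_0={s}: !F(p)=False F(p)=True p=False
s_1={p}: !F(p)=False F(p)=True p=True
s_2={q,s}: !F(p)=False F(p)=True p=False
s_3={s}: !F(p)=False F(p)=True p=False
s_4={q,r}: !F(p)=False F(p)=True p=False
s_5={p,q}: !F(p)=False F(p)=True p=True
s_6={q,r,s}: !F(p)=True F(p)=False p=False

Answer: false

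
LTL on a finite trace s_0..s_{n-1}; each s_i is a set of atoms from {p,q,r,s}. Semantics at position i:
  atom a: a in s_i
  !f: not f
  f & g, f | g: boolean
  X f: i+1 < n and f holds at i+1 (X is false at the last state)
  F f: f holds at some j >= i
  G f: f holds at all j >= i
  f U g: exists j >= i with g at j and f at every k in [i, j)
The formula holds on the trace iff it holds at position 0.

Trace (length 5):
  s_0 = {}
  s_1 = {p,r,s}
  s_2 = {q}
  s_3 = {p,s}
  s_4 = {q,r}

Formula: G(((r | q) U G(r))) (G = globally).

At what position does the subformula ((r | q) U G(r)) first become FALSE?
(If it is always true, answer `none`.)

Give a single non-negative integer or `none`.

Answer: 0

Derivation:
s_0={}: ((r | q) U G(r))=False (r | q)=False r=False q=False G(r)=False
s_1={p,r,s}: ((r | q) U G(r))=False (r | q)=True r=True q=False G(r)=False
s_2={q}: ((r | q) U G(r))=False (r | q)=True r=False q=True G(r)=False
s_3={p,s}: ((r | q) U G(r))=False (r | q)=False r=False q=False G(r)=False
s_4={q,r}: ((r | q) U G(r))=True (r | q)=True r=True q=True G(r)=True
G(((r | q) U G(r))) holds globally = False
First violation at position 0.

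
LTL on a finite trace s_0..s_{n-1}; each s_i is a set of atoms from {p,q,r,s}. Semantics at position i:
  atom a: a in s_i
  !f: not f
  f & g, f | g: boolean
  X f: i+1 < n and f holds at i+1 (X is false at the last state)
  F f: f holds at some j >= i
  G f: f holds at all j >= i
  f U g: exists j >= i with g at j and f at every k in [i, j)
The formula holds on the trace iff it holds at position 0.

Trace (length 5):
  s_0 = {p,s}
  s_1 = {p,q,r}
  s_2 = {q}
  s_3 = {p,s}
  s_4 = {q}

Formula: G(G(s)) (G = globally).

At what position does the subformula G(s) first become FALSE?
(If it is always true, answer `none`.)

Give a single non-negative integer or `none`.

Answer: 0

Derivation:
s_0={p,s}: G(s)=False s=True
s_1={p,q,r}: G(s)=False s=False
s_2={q}: G(s)=False s=False
s_3={p,s}: G(s)=False s=True
s_4={q}: G(s)=False s=False
G(G(s)) holds globally = False
First violation at position 0.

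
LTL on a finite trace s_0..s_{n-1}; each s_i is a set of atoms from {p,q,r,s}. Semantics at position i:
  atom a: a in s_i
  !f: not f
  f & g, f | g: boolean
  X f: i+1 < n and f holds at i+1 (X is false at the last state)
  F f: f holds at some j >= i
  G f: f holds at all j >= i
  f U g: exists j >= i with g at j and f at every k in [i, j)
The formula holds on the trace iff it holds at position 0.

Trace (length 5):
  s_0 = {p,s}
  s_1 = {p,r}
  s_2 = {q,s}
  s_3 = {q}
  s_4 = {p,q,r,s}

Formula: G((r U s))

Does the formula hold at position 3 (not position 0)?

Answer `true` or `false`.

Answer: false

Derivation:
s_0={p,s}: G((r U s))=False (r U s)=True r=False s=True
s_1={p,r}: G((r U s))=False (r U s)=True r=True s=False
s_2={q,s}: G((r U s))=False (r U s)=True r=False s=True
s_3={q}: G((r U s))=False (r U s)=False r=False s=False
s_4={p,q,r,s}: G((r U s))=True (r U s)=True r=True s=True
Evaluating at position 3: result = False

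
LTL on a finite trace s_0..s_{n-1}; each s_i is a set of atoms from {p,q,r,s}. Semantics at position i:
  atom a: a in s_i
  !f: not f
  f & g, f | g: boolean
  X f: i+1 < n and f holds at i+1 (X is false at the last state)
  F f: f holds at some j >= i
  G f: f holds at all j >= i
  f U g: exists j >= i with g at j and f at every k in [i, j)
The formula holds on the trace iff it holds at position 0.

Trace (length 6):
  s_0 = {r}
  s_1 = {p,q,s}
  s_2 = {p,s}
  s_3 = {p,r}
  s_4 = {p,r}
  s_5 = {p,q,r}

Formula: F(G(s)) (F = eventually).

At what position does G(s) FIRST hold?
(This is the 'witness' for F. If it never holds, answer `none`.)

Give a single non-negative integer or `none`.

s_0={r}: G(s)=False s=False
s_1={p,q,s}: G(s)=False s=True
s_2={p,s}: G(s)=False s=True
s_3={p,r}: G(s)=False s=False
s_4={p,r}: G(s)=False s=False
s_5={p,q,r}: G(s)=False s=False
F(G(s)) does not hold (no witness exists).

Answer: none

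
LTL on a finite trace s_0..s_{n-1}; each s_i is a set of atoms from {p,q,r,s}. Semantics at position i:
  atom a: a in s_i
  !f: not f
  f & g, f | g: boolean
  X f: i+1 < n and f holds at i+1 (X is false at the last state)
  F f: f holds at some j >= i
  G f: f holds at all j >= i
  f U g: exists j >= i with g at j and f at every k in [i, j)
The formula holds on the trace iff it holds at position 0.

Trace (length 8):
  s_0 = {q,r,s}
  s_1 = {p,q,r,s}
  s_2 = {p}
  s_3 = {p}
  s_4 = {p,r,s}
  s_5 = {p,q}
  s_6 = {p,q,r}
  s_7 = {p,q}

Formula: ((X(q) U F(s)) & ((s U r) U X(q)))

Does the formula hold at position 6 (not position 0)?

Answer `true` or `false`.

Answer: false

Derivation:
s_0={q,r,s}: ((X(q) U F(s)) & ((s U r) U X(q)))=True (X(q) U F(s))=True X(q)=True q=True F(s)=True s=True ((s U r) U X(q))=True (s U r)=True r=True
s_1={p,q,r,s}: ((X(q) U F(s)) & ((s U r) U X(q)))=False (X(q) U F(s))=True X(q)=False q=True F(s)=True s=True ((s U r) U X(q))=False (s U r)=True r=True
s_2={p}: ((X(q) U F(s)) & ((s U r) U X(q)))=False (X(q) U F(s))=True X(q)=False q=False F(s)=True s=False ((s U r) U X(q))=False (s U r)=False r=False
s_3={p}: ((X(q) U F(s)) & ((s U r) U X(q)))=False (X(q) U F(s))=True X(q)=False q=False F(s)=True s=False ((s U r) U X(q))=False (s U r)=False r=False
s_4={p,r,s}: ((X(q) U F(s)) & ((s U r) U X(q)))=True (X(q) U F(s))=True X(q)=True q=False F(s)=True s=True ((s U r) U X(q))=True (s U r)=True r=True
s_5={p,q}: ((X(q) U F(s)) & ((s U r) U X(q)))=False (X(q) U F(s))=False X(q)=True q=True F(s)=False s=False ((s U r) U X(q))=True (s U r)=False r=False
s_6={p,q,r}: ((X(q) U F(s)) & ((s U r) U X(q)))=False (X(q) U F(s))=False X(q)=True q=True F(s)=False s=False ((s U r) U X(q))=True (s U r)=True r=True
s_7={p,q}: ((X(q) U F(s)) & ((s U r) U X(q)))=False (X(q) U F(s))=False X(q)=False q=True F(s)=False s=False ((s U r) U X(q))=False (s U r)=False r=False
Evaluating at position 6: result = False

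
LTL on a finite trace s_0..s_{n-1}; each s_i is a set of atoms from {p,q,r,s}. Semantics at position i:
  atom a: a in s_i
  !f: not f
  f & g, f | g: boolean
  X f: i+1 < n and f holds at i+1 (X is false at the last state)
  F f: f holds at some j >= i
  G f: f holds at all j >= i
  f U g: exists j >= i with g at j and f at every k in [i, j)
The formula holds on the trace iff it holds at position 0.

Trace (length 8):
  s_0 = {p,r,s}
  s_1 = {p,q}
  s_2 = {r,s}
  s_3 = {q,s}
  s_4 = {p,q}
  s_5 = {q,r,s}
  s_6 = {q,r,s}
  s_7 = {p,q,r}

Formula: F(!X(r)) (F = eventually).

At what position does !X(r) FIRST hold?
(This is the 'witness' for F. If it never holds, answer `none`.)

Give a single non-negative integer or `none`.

Answer: 0

Derivation:
s_0={p,r,s}: !X(r)=True X(r)=False r=True
s_1={p,q}: !X(r)=False X(r)=True r=False
s_2={r,s}: !X(r)=True X(r)=False r=True
s_3={q,s}: !X(r)=True X(r)=False r=False
s_4={p,q}: !X(r)=False X(r)=True r=False
s_5={q,r,s}: !X(r)=False X(r)=True r=True
s_6={q,r,s}: !X(r)=False X(r)=True r=True
s_7={p,q,r}: !X(r)=True X(r)=False r=True
F(!X(r)) holds; first witness at position 0.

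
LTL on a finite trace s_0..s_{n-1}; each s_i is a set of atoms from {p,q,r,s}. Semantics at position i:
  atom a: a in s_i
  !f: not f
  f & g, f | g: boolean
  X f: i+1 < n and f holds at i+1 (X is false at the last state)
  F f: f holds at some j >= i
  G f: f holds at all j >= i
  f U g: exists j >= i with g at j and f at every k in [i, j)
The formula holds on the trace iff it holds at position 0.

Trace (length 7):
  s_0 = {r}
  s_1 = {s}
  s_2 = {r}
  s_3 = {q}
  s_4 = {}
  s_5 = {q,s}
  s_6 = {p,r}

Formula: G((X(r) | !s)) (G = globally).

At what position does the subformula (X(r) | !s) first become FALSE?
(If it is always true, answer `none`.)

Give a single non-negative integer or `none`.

Answer: none

Derivation:
s_0={r}: (X(r) | !s)=True X(r)=False r=True !s=True s=False
s_1={s}: (X(r) | !s)=True X(r)=True r=False !s=False s=True
s_2={r}: (X(r) | !s)=True X(r)=False r=True !s=True s=False
s_3={q}: (X(r) | !s)=True X(r)=False r=False !s=True s=False
s_4={}: (X(r) | !s)=True X(r)=False r=False !s=True s=False
s_5={q,s}: (X(r) | !s)=True X(r)=True r=False !s=False s=True
s_6={p,r}: (X(r) | !s)=True X(r)=False r=True !s=True s=False
G((X(r) | !s)) holds globally = True
No violation — formula holds at every position.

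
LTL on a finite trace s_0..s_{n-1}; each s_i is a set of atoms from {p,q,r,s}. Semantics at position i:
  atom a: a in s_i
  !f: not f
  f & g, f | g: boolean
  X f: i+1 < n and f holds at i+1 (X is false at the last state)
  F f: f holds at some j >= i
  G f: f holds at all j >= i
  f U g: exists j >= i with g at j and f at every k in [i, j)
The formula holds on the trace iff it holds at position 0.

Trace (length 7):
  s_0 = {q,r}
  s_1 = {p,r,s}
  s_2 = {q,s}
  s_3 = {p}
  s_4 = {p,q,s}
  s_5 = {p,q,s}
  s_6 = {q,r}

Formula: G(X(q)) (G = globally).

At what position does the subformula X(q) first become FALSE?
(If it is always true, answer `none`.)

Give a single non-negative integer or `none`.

s_0={q,r}: X(q)=False q=True
s_1={p,r,s}: X(q)=True q=False
s_2={q,s}: X(q)=False q=True
s_3={p}: X(q)=True q=False
s_4={p,q,s}: X(q)=True q=True
s_5={p,q,s}: X(q)=True q=True
s_6={q,r}: X(q)=False q=True
G(X(q)) holds globally = False
First violation at position 0.

Answer: 0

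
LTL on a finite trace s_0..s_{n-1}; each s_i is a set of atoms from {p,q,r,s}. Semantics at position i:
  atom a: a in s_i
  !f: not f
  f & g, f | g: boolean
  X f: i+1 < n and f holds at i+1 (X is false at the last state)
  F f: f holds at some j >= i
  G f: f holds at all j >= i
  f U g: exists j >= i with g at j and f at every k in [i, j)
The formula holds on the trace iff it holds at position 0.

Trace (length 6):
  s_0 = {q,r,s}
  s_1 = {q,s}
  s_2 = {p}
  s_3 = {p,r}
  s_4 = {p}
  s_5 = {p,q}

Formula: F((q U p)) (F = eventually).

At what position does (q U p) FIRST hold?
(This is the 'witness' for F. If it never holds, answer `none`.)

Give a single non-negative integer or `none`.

Answer: 0

Derivation:
s_0={q,r,s}: (q U p)=True q=True p=False
s_1={q,s}: (q U p)=True q=True p=False
s_2={p}: (q U p)=True q=False p=True
s_3={p,r}: (q U p)=True q=False p=True
s_4={p}: (q U p)=True q=False p=True
s_5={p,q}: (q U p)=True q=True p=True
F((q U p)) holds; first witness at position 0.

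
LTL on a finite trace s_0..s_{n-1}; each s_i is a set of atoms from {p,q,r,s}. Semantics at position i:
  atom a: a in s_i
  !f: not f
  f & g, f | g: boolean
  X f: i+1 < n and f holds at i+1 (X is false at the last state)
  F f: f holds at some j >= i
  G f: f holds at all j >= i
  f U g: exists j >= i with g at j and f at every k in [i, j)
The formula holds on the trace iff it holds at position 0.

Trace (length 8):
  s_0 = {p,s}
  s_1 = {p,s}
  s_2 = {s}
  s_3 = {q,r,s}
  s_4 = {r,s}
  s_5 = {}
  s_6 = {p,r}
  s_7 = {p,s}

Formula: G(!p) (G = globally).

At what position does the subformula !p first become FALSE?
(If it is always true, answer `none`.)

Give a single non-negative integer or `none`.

Answer: 0

Derivation:
s_0={p,s}: !p=False p=True
s_1={p,s}: !p=False p=True
s_2={s}: !p=True p=False
s_3={q,r,s}: !p=True p=False
s_4={r,s}: !p=True p=False
s_5={}: !p=True p=False
s_6={p,r}: !p=False p=True
s_7={p,s}: !p=False p=True
G(!p) holds globally = False
First violation at position 0.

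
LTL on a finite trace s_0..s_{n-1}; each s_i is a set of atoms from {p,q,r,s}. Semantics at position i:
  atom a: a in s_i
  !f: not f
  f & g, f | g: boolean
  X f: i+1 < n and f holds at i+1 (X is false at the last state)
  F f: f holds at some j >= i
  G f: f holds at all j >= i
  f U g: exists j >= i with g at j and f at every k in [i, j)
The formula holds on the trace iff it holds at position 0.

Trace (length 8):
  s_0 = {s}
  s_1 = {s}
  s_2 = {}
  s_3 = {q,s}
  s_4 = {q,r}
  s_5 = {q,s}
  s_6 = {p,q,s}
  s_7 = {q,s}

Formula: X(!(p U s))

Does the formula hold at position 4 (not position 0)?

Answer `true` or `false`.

Answer: false

Derivation:
s_0={s}: X(!(p U s))=False !(p U s)=False (p U s)=True p=False s=True
s_1={s}: X(!(p U s))=True !(p U s)=False (p U s)=True p=False s=True
s_2={}: X(!(p U s))=False !(p U s)=True (p U s)=False p=False s=False
s_3={q,s}: X(!(p U s))=True !(p U s)=False (p U s)=True p=False s=True
s_4={q,r}: X(!(p U s))=False !(p U s)=True (p U s)=False p=False s=False
s_5={q,s}: X(!(p U s))=False !(p U s)=False (p U s)=True p=False s=True
s_6={p,q,s}: X(!(p U s))=False !(p U s)=False (p U s)=True p=True s=True
s_7={q,s}: X(!(p U s))=False !(p U s)=False (p U s)=True p=False s=True
Evaluating at position 4: result = False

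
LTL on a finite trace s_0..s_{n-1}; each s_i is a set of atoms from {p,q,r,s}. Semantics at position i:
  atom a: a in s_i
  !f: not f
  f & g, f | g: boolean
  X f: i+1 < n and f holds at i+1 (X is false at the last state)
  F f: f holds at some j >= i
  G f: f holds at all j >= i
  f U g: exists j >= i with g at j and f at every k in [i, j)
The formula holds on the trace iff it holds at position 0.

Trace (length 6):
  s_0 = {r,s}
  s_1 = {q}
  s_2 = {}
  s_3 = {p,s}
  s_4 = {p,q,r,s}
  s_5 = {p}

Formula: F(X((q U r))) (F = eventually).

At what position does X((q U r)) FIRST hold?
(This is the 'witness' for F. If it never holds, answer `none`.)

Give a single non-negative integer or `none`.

Answer: 3

Derivation:
s_0={r,s}: X((q U r))=False (q U r)=True q=False r=True
s_1={q}: X((q U r))=False (q U r)=False q=True r=False
s_2={}: X((q U r))=False (q U r)=False q=False r=False
s_3={p,s}: X((q U r))=True (q U r)=False q=False r=False
s_4={p,q,r,s}: X((q U r))=False (q U r)=True q=True r=True
s_5={p}: X((q U r))=False (q U r)=False q=False r=False
F(X((q U r))) holds; first witness at position 3.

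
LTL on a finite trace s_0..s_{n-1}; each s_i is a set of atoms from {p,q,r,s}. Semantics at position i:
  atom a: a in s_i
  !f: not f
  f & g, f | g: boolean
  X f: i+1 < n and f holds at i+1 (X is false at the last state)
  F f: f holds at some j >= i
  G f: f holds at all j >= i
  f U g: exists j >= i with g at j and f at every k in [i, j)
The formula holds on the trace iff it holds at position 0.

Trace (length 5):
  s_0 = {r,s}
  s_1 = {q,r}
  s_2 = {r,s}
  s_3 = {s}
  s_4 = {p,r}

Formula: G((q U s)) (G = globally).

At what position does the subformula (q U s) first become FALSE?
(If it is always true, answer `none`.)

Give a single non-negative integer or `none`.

Answer: 4

Derivation:
s_0={r,s}: (q U s)=True q=False s=True
s_1={q,r}: (q U s)=True q=True s=False
s_2={r,s}: (q U s)=True q=False s=True
s_3={s}: (q U s)=True q=False s=True
s_4={p,r}: (q U s)=False q=False s=False
G((q U s)) holds globally = False
First violation at position 4.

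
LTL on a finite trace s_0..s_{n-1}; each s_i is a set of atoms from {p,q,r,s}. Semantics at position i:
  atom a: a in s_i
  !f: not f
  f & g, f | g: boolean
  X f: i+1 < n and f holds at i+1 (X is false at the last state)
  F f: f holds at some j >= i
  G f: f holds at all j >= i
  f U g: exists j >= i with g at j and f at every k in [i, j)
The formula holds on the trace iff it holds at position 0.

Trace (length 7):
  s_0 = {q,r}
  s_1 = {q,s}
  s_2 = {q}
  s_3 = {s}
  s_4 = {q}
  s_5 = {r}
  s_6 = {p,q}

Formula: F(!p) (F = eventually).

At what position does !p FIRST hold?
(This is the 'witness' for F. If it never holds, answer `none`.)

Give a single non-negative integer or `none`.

s_0={q,r}: !p=True p=False
s_1={q,s}: !p=True p=False
s_2={q}: !p=True p=False
s_3={s}: !p=True p=False
s_4={q}: !p=True p=False
s_5={r}: !p=True p=False
s_6={p,q}: !p=False p=True
F(!p) holds; first witness at position 0.

Answer: 0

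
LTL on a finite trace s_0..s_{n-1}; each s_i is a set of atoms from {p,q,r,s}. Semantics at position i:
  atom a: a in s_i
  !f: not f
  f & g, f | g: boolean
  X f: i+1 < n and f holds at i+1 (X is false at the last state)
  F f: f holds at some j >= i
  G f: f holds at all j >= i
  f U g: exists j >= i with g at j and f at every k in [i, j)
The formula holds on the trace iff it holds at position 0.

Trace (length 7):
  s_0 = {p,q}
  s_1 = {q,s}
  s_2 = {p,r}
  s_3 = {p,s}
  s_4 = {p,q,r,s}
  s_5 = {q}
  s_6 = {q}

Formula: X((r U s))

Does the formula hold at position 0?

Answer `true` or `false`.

s_0={p,q}: X((r U s))=True (r U s)=False r=False s=False
s_1={q,s}: X((r U s))=True (r U s)=True r=False s=True
s_2={p,r}: X((r U s))=True (r U s)=True r=True s=False
s_3={p,s}: X((r U s))=True (r U s)=True r=False s=True
s_4={p,q,r,s}: X((r U s))=False (r U s)=True r=True s=True
s_5={q}: X((r U s))=False (r U s)=False r=False s=False
s_6={q}: X((r U s))=False (r U s)=False r=False s=False

Answer: true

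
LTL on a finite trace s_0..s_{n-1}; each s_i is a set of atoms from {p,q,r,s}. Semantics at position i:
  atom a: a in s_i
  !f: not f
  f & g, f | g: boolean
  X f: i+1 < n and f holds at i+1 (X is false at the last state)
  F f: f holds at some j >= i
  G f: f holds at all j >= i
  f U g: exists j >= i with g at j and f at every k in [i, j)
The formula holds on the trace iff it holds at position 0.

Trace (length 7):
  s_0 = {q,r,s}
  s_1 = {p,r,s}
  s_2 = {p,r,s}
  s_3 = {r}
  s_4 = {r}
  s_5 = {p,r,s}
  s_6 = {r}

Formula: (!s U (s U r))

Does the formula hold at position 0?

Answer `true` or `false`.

s_0={q,r,s}: (!s U (s U r))=True !s=False s=True (s U r)=True r=True
s_1={p,r,s}: (!s U (s U r))=True !s=False s=True (s U r)=True r=True
s_2={p,r,s}: (!s U (s U r))=True !s=False s=True (s U r)=True r=True
s_3={r}: (!s U (s U r))=True !s=True s=False (s U r)=True r=True
s_4={r}: (!s U (s U r))=True !s=True s=False (s U r)=True r=True
s_5={p,r,s}: (!s U (s U r))=True !s=False s=True (s U r)=True r=True
s_6={r}: (!s U (s U r))=True !s=True s=False (s U r)=True r=True

Answer: true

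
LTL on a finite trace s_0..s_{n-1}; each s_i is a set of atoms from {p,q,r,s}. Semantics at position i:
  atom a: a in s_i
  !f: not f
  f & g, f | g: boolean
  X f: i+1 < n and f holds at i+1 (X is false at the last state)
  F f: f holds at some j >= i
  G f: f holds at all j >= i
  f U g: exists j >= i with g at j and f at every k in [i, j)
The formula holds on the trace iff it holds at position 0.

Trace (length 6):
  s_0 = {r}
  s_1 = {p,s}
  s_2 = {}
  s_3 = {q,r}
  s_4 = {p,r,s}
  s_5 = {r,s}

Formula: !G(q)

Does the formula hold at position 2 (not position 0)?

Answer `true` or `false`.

s_0={r}: !G(q)=True G(q)=False q=False
s_1={p,s}: !G(q)=True G(q)=False q=False
s_2={}: !G(q)=True G(q)=False q=False
s_3={q,r}: !G(q)=True G(q)=False q=True
s_4={p,r,s}: !G(q)=True G(q)=False q=False
s_5={r,s}: !G(q)=True G(q)=False q=False
Evaluating at position 2: result = True

Answer: true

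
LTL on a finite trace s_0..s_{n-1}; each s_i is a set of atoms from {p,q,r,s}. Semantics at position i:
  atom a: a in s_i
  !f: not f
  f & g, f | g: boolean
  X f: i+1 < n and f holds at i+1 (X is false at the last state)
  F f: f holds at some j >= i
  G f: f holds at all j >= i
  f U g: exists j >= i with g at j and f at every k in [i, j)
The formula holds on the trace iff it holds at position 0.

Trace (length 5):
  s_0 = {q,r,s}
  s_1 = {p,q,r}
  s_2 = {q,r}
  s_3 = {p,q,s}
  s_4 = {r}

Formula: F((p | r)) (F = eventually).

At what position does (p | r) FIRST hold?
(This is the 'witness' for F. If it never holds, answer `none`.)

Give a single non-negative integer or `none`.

s_0={q,r,s}: (p | r)=True p=False r=True
s_1={p,q,r}: (p | r)=True p=True r=True
s_2={q,r}: (p | r)=True p=False r=True
s_3={p,q,s}: (p | r)=True p=True r=False
s_4={r}: (p | r)=True p=False r=True
F((p | r)) holds; first witness at position 0.

Answer: 0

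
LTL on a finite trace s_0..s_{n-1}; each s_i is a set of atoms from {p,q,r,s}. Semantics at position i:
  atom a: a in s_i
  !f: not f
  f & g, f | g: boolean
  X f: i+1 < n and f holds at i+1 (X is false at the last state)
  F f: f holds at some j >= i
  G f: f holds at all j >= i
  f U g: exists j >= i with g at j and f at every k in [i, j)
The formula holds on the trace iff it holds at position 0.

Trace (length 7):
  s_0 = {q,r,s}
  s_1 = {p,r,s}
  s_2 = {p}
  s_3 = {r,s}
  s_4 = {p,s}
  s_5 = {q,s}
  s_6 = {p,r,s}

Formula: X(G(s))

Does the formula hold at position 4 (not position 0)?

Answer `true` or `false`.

s_0={q,r,s}: X(G(s))=False G(s)=False s=True
s_1={p,r,s}: X(G(s))=False G(s)=False s=True
s_2={p}: X(G(s))=True G(s)=False s=False
s_3={r,s}: X(G(s))=True G(s)=True s=True
s_4={p,s}: X(G(s))=True G(s)=True s=True
s_5={q,s}: X(G(s))=True G(s)=True s=True
s_6={p,r,s}: X(G(s))=False G(s)=True s=True
Evaluating at position 4: result = True

Answer: true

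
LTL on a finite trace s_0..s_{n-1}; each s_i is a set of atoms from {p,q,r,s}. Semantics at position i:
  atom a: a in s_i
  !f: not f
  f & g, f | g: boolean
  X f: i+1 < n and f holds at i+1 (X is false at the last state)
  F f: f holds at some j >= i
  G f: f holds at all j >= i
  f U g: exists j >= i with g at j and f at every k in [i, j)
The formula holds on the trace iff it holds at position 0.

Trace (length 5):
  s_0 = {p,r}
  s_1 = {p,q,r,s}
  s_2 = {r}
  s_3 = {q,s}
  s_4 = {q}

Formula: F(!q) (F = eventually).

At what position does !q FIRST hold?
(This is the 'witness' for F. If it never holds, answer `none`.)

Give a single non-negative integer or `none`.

Answer: 0

Derivation:
s_0={p,r}: !q=True q=False
s_1={p,q,r,s}: !q=False q=True
s_2={r}: !q=True q=False
s_3={q,s}: !q=False q=True
s_4={q}: !q=False q=True
F(!q) holds; first witness at position 0.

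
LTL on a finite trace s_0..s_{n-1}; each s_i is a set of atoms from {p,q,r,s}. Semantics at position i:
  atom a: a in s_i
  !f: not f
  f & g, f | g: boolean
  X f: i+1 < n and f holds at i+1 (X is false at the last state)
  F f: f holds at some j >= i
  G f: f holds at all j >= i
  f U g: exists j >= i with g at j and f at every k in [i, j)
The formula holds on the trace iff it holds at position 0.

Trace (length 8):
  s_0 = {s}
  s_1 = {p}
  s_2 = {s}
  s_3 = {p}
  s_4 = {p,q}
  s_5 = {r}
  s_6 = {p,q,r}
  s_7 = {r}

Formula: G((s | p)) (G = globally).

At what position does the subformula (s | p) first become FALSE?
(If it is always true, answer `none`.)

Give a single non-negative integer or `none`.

Answer: 5

Derivation:
s_0={s}: (s | p)=True s=True p=False
s_1={p}: (s | p)=True s=False p=True
s_2={s}: (s | p)=True s=True p=False
s_3={p}: (s | p)=True s=False p=True
s_4={p,q}: (s | p)=True s=False p=True
s_5={r}: (s | p)=False s=False p=False
s_6={p,q,r}: (s | p)=True s=False p=True
s_7={r}: (s | p)=False s=False p=False
G((s | p)) holds globally = False
First violation at position 5.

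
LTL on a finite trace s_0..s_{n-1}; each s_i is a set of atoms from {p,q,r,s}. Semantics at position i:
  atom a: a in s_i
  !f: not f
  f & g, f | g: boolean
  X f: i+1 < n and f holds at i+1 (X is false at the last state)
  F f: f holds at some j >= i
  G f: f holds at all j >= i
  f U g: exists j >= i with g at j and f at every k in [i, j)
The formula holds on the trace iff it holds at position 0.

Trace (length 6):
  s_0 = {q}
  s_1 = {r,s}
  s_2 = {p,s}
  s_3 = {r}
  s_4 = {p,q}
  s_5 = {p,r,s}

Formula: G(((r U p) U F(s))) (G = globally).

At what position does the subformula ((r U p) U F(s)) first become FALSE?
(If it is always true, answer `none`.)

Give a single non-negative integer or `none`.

s_0={q}: ((r U p) U F(s))=True (r U p)=False r=False p=False F(s)=True s=False
s_1={r,s}: ((r U p) U F(s))=True (r U p)=True r=True p=False F(s)=True s=True
s_2={p,s}: ((r U p) U F(s))=True (r U p)=True r=False p=True F(s)=True s=True
s_3={r}: ((r U p) U F(s))=True (r U p)=True r=True p=False F(s)=True s=False
s_4={p,q}: ((r U p) U F(s))=True (r U p)=True r=False p=True F(s)=True s=False
s_5={p,r,s}: ((r U p) U F(s))=True (r U p)=True r=True p=True F(s)=True s=True
G(((r U p) U F(s))) holds globally = True
No violation — formula holds at every position.

Answer: none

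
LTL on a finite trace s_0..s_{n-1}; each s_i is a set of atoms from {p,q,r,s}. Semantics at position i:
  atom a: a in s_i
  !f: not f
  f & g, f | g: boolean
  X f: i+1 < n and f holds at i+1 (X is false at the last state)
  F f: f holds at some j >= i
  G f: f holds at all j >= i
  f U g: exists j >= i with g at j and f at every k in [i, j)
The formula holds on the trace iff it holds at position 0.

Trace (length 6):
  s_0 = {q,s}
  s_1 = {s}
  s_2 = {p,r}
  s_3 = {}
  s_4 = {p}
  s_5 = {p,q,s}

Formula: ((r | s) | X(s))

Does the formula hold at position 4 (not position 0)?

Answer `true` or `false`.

Answer: true

Derivation:
s_0={q,s}: ((r | s) | X(s))=True (r | s)=True r=False s=True X(s)=True
s_1={s}: ((r | s) | X(s))=True (r | s)=True r=False s=True X(s)=False
s_2={p,r}: ((r | s) | X(s))=True (r | s)=True r=True s=False X(s)=False
s_3={}: ((r | s) | X(s))=False (r | s)=False r=False s=False X(s)=False
s_4={p}: ((r | s) | X(s))=True (r | s)=False r=False s=False X(s)=True
s_5={p,q,s}: ((r | s) | X(s))=True (r | s)=True r=False s=True X(s)=False
Evaluating at position 4: result = True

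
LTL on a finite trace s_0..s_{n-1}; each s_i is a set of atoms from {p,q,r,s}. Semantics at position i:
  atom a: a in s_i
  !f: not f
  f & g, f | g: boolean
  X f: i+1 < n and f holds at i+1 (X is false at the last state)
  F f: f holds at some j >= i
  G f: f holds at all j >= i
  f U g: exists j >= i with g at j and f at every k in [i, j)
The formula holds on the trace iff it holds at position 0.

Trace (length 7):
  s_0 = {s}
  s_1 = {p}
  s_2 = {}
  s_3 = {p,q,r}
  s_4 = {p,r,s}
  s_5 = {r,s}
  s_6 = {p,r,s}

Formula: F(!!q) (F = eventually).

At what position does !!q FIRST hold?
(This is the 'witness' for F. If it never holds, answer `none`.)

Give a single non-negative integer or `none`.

Answer: 3

Derivation:
s_0={s}: !!q=False !q=True q=False
s_1={p}: !!q=False !q=True q=False
s_2={}: !!q=False !q=True q=False
s_3={p,q,r}: !!q=True !q=False q=True
s_4={p,r,s}: !!q=False !q=True q=False
s_5={r,s}: !!q=False !q=True q=False
s_6={p,r,s}: !!q=False !q=True q=False
F(!!q) holds; first witness at position 3.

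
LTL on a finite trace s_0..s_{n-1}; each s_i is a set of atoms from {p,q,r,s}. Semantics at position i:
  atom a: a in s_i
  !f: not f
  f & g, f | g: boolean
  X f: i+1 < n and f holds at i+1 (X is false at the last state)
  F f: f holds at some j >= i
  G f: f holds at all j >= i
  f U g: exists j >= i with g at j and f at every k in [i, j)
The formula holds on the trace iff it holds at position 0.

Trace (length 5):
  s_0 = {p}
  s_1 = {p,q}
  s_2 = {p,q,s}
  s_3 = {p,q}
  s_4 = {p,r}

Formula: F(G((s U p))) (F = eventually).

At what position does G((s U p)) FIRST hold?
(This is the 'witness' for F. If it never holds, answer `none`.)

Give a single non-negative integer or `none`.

Answer: 0

Derivation:
s_0={p}: G((s U p))=True (s U p)=True s=False p=True
s_1={p,q}: G((s U p))=True (s U p)=True s=False p=True
s_2={p,q,s}: G((s U p))=True (s U p)=True s=True p=True
s_3={p,q}: G((s U p))=True (s U p)=True s=False p=True
s_4={p,r}: G((s U p))=True (s U p)=True s=False p=True
F(G((s U p))) holds; first witness at position 0.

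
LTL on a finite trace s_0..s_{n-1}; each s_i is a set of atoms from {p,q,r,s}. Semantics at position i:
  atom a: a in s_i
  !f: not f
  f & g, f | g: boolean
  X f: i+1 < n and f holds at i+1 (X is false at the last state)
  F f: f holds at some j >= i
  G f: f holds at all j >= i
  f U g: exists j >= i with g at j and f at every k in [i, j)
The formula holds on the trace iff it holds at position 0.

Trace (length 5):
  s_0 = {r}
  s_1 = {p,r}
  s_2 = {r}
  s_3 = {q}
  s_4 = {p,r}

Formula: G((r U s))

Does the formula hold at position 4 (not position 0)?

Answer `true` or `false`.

s_0={r}: G((r U s))=False (r U s)=False r=True s=False
s_1={p,r}: G((r U s))=False (r U s)=False r=True s=False
s_2={r}: G((r U s))=False (r U s)=False r=True s=False
s_3={q}: G((r U s))=False (r U s)=False r=False s=False
s_4={p,r}: G((r U s))=False (r U s)=False r=True s=False
Evaluating at position 4: result = False

Answer: false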